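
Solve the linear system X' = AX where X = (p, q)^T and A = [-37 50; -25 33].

Coefficient matrix A = [[-37, 50], [-25, 33]].
Characteristic polynomial det(A - λI) = λ^2 + 4λ + 29 = 0.
Eigenvalues λ = -2 ± 5i (complex conjugate pair).
For λ=-2+5i: an eigenvector is (3,2) - i(-1,-1) = (3 + i, 2 + i).
A real fundamental pair from Re and Im of e^((-2+5i)t)v: X_1 = e^(-2t)(cos(5t)·(3,2) + sin(5t)·(-1,-1)), X_2 = e^(-2t)(sin(5t)·(3,2) - cos(5t)·(-1,-1)).
General solution: C_1X_1 + C_2X_2.

p(t) = -C_1e^(-2t)sin(5t) + 3C_1e^(-2t)cos(5t) + 3C_2e^(-2t)sin(5t) + C_2e^(-2t)cos(5t), q(t) = -C_1e^(-2t)sin(5t) + 2C_1e^(-2t)cos(5t) + 2C_2e^(-2t)sin(5t) + C_2e^(-2t)cos(5t)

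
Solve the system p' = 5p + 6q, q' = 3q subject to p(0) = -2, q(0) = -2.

Coefficient matrix A = [[5, 6], [0, 3]].
Characteristic polynomial det(A - λI) = λ^2 - 8λ + 15 = 0.
Eigenvalues λ = 5, 3.
For λ=5: (A-λI) row 1 is [0, 6], so an eigenvector is (1, 0).
For λ=3: (A-λI) row 1 is [2, 6], so an eigenvector is (3, -1).
General solution: c_1e^(5t)(1,0) + c_2e^(3t)(3,-1).
Applying p(0)=-2, q(0)=-2 gives c_1=-8, c_2=2.

p(t) = -8e^(5t) + 6e^(3t), q(t) = -2e^(3t)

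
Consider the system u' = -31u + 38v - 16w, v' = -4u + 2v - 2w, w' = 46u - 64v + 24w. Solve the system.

u(t) = K_1e^(t) - 2K_2e^(-2t) + 2K_3e^(-4t), v(t) = K_2e^(-2t) + K_3e^(-4t), w(t) = -2K_1e^(t) + 6K_2e^(-2t) - K_3e^(-4t)

Coefficient matrix A = [[-31, 38, -16], [-4, 2, -2], [46, -64, 24]].
det(A - λI) = 0 gives eigenvalues λ = 1, -2, -4.
For λ=1: eigenvector (1,0,-2).
For λ=-2: eigenvector (-2,1,6).
For λ=-4: eigenvector (2,1,-1).
General solution: K_1e^(t)(1,0,-2) + K_2e^(-2t)(-2,1,6) + K_3e^(-4t)(2,1,-1).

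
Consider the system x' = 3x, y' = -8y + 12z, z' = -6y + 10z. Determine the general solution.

Coefficient matrix A = [[3, 0, 0], [0, -8, 12], [0, -6, 10]].
det(A - λI) = 0 gives eigenvalues λ = 3, 4, -2.
For λ=3: eigenvector (1,0,0).
For λ=4: eigenvector (0,-1,-1).
For λ=-2: eigenvector (0,2,1).
General solution: C_1e^(3t)(1,0,0) + C_2e^(4t)(0,-1,-1) + C_3e^(-2t)(0,2,1).

x(t) = C_1e^(3t), y(t) = -C_2e^(4t) + 2C_3e^(-2t), z(t) = -C_2e^(4t) + C_3e^(-2t)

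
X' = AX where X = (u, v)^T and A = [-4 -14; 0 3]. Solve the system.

u(t) = -K_1e^(-4t) + 2K_2e^(3t), v(t) = -K_2e^(3t)

Coefficient matrix A = [[-4, -14], [0, 3]].
Characteristic polynomial det(A - λI) = λ^2 + λ - 12 = 0.
Eigenvalues λ = -4, 3.
For λ=-4: (A-λI) row 1 is [0, -14], so an eigenvector is (-1, 0).
For λ=3: (A-λI) row 1 is [-7, -14], so an eigenvector is (2, -1).
General solution: K_1e^(-4t)(-1,0) + K_2e^(3t)(2,-1).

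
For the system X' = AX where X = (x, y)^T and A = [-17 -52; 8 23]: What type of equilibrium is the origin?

unstable spiral

A = [[-17,-52],[8,23]]; det(A-λI) = λ^2 - 6λ + 25.
λ = 3 ± 4i: positive real part.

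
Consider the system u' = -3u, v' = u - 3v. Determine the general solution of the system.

u(t) = -K_2e^(-3t), v(t) = -K_1e^(-3t) - K_2te^(-3t) + 3K_2e^(-3t)

Coefficient matrix A = [[-3, 0], [1, -3]].
Characteristic polynomial det(A - λI) = λ^2 + 6λ + 9 = 0.
Single eigenvalue λ = -3 with algebraic multiplicity 2.
Eigenvector v = (0,-1); generalized eigenvector w with (A-λI)w=v is (-1,3).
General solution: e^(-3t)[K_1·v + K_2·(t·v + w)].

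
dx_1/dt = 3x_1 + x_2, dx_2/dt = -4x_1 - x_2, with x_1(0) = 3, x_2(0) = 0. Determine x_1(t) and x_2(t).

Coefficient matrix A = [[3, 1], [-4, -1]].
Characteristic polynomial det(A - λI) = λ^2 - 2λ + 1 = 0.
Single eigenvalue λ = 1 with algebraic multiplicity 2.
Eigenvector v = (1,-2); generalized eigenvector w with (A-λI)w=v is (1,-1).
General solution: e^(t)[C_1·v + C_2·(t·v + w)].
Applying x_1(0)=3, x_2(0)=0 gives C_1=-3, C_2=6.

x_1(t) = 6te^(t) + 3e^(t), x_2(t) = -12te^(t)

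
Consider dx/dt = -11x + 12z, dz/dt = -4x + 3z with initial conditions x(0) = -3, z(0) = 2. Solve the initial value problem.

x(t) = 21e^(-3t) - 24e^(-5t), z(t) = 14e^(-3t) - 12e^(-5t)

Coefficient matrix A = [[-11, 12], [-4, 3]].
Characteristic polynomial det(A - λI) = λ^2 + 8λ + 15 = 0.
Eigenvalues λ = -5, -3.
For λ=-5: (A-λI) row 1 is [-6, 12], so an eigenvector is (2, 1).
For λ=-3: (A-λI) row 1 is [-8, 12], so an eigenvector is (-3, -2).
General solution: C_1e^(-5t)(2,1) + C_2e^(-3t)(-3,-2).
Applying x(0)=-3, z(0)=2 gives C_1=-12, C_2=-7.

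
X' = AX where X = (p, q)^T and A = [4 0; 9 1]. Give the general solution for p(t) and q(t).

p(t) = K_2e^(4t), q(t) = K_1e^(t) + 3K_2e^(4t)

Coefficient matrix A = [[4, 0], [9, 1]].
Characteristic polynomial det(A - λI) = λ^2 - 5λ + 4 = 0.
Eigenvalues λ = 1, 4.
For λ=1: (A-λI) row 1 is [3, 0], so an eigenvector is (0, 1).
For λ=4: (A-λI) row 2 is [9, -3], so an eigenvector is (1, 3).
General solution: K_1e^(t)(0,1) + K_2e^(4t)(1,3).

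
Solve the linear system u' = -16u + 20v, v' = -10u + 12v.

u(t) = K_1e^(-2t)sin(2t) - 3K_1e^(-2t)cos(2t) - 3K_2e^(-2t)sin(2t) - K_2e^(-2t)cos(2t), v(t) = K_1e^(-2t)sin(2t) - 2K_1e^(-2t)cos(2t) - 2K_2e^(-2t)sin(2t) - K_2e^(-2t)cos(2t)

Coefficient matrix A = [[-16, 20], [-10, 12]].
Characteristic polynomial det(A - λI) = λ^2 + 4λ + 8 = 0.
Eigenvalues λ = -2 ± 2i (complex conjugate pair).
For λ=-2+2i: an eigenvector is (-3,-2) - i(1,1) = (-3 - i, -2 - i).
A real fundamental pair from Re and Im of e^((-2+2i)t)v: X_1 = e^(-2t)(cos(2t)·(-3,-2) + sin(2t)·(1,1)), X_2 = e^(-2t)(sin(2t)·(-3,-2) - cos(2t)·(1,1)).
General solution: K_1X_1 + K_2X_2.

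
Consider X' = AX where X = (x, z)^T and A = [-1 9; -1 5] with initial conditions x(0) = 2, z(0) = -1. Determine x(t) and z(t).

Coefficient matrix A = [[-1, 9], [-1, 5]].
Characteristic polynomial det(A - λI) = λ^2 - 4λ + 4 = 0.
Single eigenvalue λ = 2 with algebraic multiplicity 2.
Eigenvector v = (-3,-1); generalized eigenvector w with (A-λI)w=v is (-2,-1).
General solution: e^(2t)[K_1·v + K_2·(t·v + w)].
Applying x(0)=2, z(0)=-1 gives K_1=-4, K_2=5.

x(t) = -15te^(2t) + 2e^(2t), z(t) = -5te^(2t) - e^(2t)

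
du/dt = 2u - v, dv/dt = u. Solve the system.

Coefficient matrix A = [[2, -1], [1, 0]].
Characteristic polynomial det(A - λI) = λ^2 - 2λ + 1 = 0.
Single eigenvalue λ = 1 with algebraic multiplicity 2.
Eigenvector v = (1,1); generalized eigenvector w with (A-λI)w=v is (-1,-2).
General solution: e^(t)[c_1·v + c_2·(t·v + w)].

u(t) = c_1e^(t) + c_2te^(t) - c_2e^(t), v(t) = c_1e^(t) + c_2te^(t) - 2c_2e^(t)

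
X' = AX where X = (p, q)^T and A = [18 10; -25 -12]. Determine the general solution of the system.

p(t) = K_1e^(3t)sin(5t) + K_1e^(3t)cos(5t) + K_2e^(3t)sin(5t) - K_2e^(3t)cos(5t), q(t) = -2K_1e^(3t)sin(5t) - K_1e^(3t)cos(5t) - K_2e^(3t)sin(5t) + 2K_2e^(3t)cos(5t)

Coefficient matrix A = [[18, 10], [-25, -12]].
Characteristic polynomial det(A - λI) = λ^2 - 6λ + 34 = 0.
Eigenvalues λ = 3 ± 5i (complex conjugate pair).
For λ=3+5i: an eigenvector is (1,-1) - i(1,-2) = (1 - i, -1 + 2i).
A real fundamental pair from Re and Im of e^((3+5i)t)v: X_1 = e^(3t)(cos(5t)·(1,-1) + sin(5t)·(1,-2)), X_2 = e^(3t)(sin(5t)·(1,-1) - cos(5t)·(1,-2)).
General solution: K_1X_1 + K_2X_2.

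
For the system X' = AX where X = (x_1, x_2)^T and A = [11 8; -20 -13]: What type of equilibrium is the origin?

stable spiral

A = [[11,8],[-20,-13]]; det(A-λI) = λ^2 + 2λ + 17.
λ = -1 ± 4i: negative real part.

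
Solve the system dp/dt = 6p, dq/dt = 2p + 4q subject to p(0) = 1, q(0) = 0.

Coefficient matrix A = [[6, 0], [2, 4]].
Characteristic polynomial det(A - λI) = λ^2 - 10λ + 24 = 0.
Eigenvalues λ = 4, 6.
For λ=4: (A-λI) row 1 is [2, 0], so an eigenvector is (0, -1).
For λ=6: (A-λI) row 2 is [2, -2], so an eigenvector is (1, 1).
General solution: K_1e^(4t)(0,-1) + K_2e^(6t)(1,1).
Applying p(0)=1, q(0)=0 gives K_1=1, K_2=1.

p(t) = e^(6t), q(t) = e^(6t) - e^(4t)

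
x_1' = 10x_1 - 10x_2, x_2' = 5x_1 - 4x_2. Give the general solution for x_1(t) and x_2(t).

x_1(t) = -3c_1e^(3t)sin(t) + c_1e^(3t)cos(t) + c_2e^(3t)sin(t) + 3c_2e^(3t)cos(t), x_2(t) = -2c_1e^(3t)sin(t) + c_1e^(3t)cos(t) + c_2e^(3t)sin(t) + 2c_2e^(3t)cos(t)

Coefficient matrix A = [[10, -10], [5, -4]].
Characteristic polynomial det(A - λI) = λ^2 - 6λ + 10 = 0.
Eigenvalues λ = 3 ± i (complex conjugate pair).
For λ=3+i: an eigenvector is (1,1) - i(-3,-2) = (1 + 3i, 1 + 2i).
A real fundamental pair from Re and Im of e^((3+i)t)v: X_1 = e^(3t)(cos(t)·(1,1) + sin(t)·(-3,-2)), X_2 = e^(3t)(sin(t)·(1,1) - cos(t)·(-3,-2)).
General solution: c_1X_1 + c_2X_2.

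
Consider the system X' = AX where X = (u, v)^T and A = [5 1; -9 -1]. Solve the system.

Coefficient matrix A = [[5, 1], [-9, -1]].
Characteristic polynomial det(A - λI) = λ^2 - 4λ + 4 = 0.
Single eigenvalue λ = 2 with algebraic multiplicity 2.
Eigenvector v = (-1,3); generalized eigenvector w with (A-λI)w=v is (-1,2).
General solution: e^(2t)[c_1·v + c_2·(t·v + w)].

u(t) = -c_1e^(2t) - c_2te^(2t) - c_2e^(2t), v(t) = 3c_1e^(2t) + 3c_2te^(2t) + 2c_2e^(2t)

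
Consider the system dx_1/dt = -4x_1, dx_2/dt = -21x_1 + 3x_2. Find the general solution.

Coefficient matrix A = [[-4, 0], [-21, 3]].
Characteristic polynomial det(A - λI) = λ^2 + λ - 12 = 0.
Eigenvalues λ = 3, -4.
For λ=3: (A-λI) row 1 is [-7, 0], so an eigenvector is (0, 1).
For λ=-4: (A-λI) row 2 is [-21, 7], so an eigenvector is (1, 3).
General solution: C_1e^(3t)(0,1) + C_2e^(-4t)(1,3).

x_1(t) = C_2e^(-4t), x_2(t) = C_1e^(3t) + 3C_2e^(-4t)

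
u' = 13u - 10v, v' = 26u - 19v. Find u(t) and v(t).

Coefficient matrix A = [[13, -10], [26, -19]].
Characteristic polynomial det(A - λI) = λ^2 + 6λ + 13 = 0.
Eigenvalues λ = -3 ± 2i (complex conjugate pair).
For λ=-3+2i: an eigenvector is (1,2) - i(-2,-3) = (1 + 2i, 2 + 3i).
A real fundamental pair from Re and Im of e^((-3+2i)t)v: X_1 = e^(-3t)(cos(2t)·(1,2) + sin(2t)·(-2,-3)), X_2 = e^(-3t)(sin(2t)·(1,2) - cos(2t)·(-2,-3)).
General solution: c_1X_1 + c_2X_2.

u(t) = -2c_1e^(-3t)sin(2t) + c_1e^(-3t)cos(2t) + c_2e^(-3t)sin(2t) + 2c_2e^(-3t)cos(2t), v(t) = -3c_1e^(-3t)sin(2t) + 2c_1e^(-3t)cos(2t) + 2c_2e^(-3t)sin(2t) + 3c_2e^(-3t)cos(2t)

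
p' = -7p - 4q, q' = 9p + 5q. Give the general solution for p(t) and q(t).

Coefficient matrix A = [[-7, -4], [9, 5]].
Characteristic polynomial det(A - λI) = λ^2 + 2λ + 1 = 0.
Single eigenvalue λ = -1 with algebraic multiplicity 2.
Eigenvector v = (-2,3); generalized eigenvector w with (A-λI)w=v is (1,-1).
General solution: e^(-t)[c_1·v + c_2·(t·v + w)].

p(t) = -2c_1e^(-t) - 2c_2te^(-t) + c_2e^(-t), q(t) = 3c_1e^(-t) + 3c_2te^(-t) - c_2e^(-t)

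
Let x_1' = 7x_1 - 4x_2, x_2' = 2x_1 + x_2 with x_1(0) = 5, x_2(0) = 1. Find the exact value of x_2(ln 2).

A = [[7,-4],[2,1]]; eigenvalues λ = 3, 5.
Eigenvectors: (-1,-1) for λ=3, (2,1) for λ=5.
From the initial condition, c_1 = 3, c_2 = 4.
x_2(ln 2) = (3)(2^3)(-1) + (4)(2^5)(1) = 104.

104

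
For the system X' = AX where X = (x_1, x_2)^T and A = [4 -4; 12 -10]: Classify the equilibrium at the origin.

A = [[4,-4],[12,-10]]; det(A-λI) = λ^2 + 6λ + 8.
λ = -4, -2: both negative.

stable node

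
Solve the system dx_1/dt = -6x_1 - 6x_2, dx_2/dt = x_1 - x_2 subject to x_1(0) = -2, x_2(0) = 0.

Coefficient matrix A = [[-6, -6], [1, -1]].
Characteristic polynomial det(A - λI) = λ^2 + 7λ + 12 = 0.
Eigenvalues λ = -4, -3.
For λ=-4: (A-λI) row 1 is [-2, -6], so an eigenvector is (3, -1).
For λ=-3: (A-λI) row 1 is [-3, -6], so an eigenvector is (-2, 1).
General solution: K_1e^(-4t)(3,-1) + K_2e^(-3t)(-2,1).
Applying x_1(0)=-2, x_2(0)=0 gives K_1=-2, K_2=-2.

x_1(t) = 4e^(-3t) - 6e^(-4t), x_2(t) = -2e^(-3t) + 2e^(-4t)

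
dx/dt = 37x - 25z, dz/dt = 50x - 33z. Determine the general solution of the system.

Coefficient matrix A = [[37, -25], [50, -33]].
Characteristic polynomial det(A - λI) = λ^2 - 4λ + 29 = 0.
Eigenvalues λ = 2 ± 5i (complex conjugate pair).
For λ=2+5i: an eigenvector is (2,3) - i(-1,-1) = (2 + i, 3 + i).
A real fundamental pair from Re and Im of e^((2+5i)t)v: X_1 = e^(2t)(cos(5t)·(2,3) + sin(5t)·(-1,-1)), X_2 = e^(2t)(sin(5t)·(2,3) - cos(5t)·(-1,-1)).
General solution: K_1X_1 + K_2X_2.

x(t) = -K_1e^(2t)sin(5t) + 2K_1e^(2t)cos(5t) + 2K_2e^(2t)sin(5t) + K_2e^(2t)cos(5t), z(t) = -K_1e^(2t)sin(5t) + 3K_1e^(2t)cos(5t) + 3K_2e^(2t)sin(5t) + K_2e^(2t)cos(5t)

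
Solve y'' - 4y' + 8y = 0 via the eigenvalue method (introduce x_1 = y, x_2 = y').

y(t) = c_1e^(2t)cos(2t) + c_2e^(2t)sin(2t)

Let x_1 = y, x_2 = y'. Then x_1' = x_2 and x_2' = -8x_1 + 4x_2.
A = [[0,1],[-8,4]]; det(A-λI) = λ^2 - 4λ + 8.
Eigenvalues λ = 2 ± 2i.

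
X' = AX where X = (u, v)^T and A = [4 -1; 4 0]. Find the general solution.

u(t) = -C_1e^(2t) - C_2te^(2t), v(t) = -2C_1e^(2t) - 2C_2te^(2t) + C_2e^(2t)

Coefficient matrix A = [[4, -1], [4, 0]].
Characteristic polynomial det(A - λI) = λ^2 - 4λ + 4 = 0.
Single eigenvalue λ = 2 with algebraic multiplicity 2.
Eigenvector v = (-1,-2); generalized eigenvector w with (A-λI)w=v is (0,1).
General solution: e^(2t)[C_1·v + C_2·(t·v + w)].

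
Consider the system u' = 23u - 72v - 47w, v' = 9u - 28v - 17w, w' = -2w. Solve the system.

Coefficient matrix A = [[23, -72, -47], [9, -28, -17], [0, 0, -2]].
det(A - λI) = 0 gives eigenvalues λ = -1, -4, -2.
For λ=-1: eigenvector (3,1,0).
For λ=-4: eigenvector (-8,-3,0).
For λ=-2: eigenvector (-1,-1,1).
General solution: K_1e^(-t)(3,1,0) + K_2e^(-4t)(-8,-3,0) + K_3e^(-2t)(-1,-1,1).

u(t) = 3K_1e^(-t) - 8K_2e^(-4t) - K_3e^(-2t), v(t) = K_1e^(-t) - 3K_2e^(-4t) - K_3e^(-2t), w(t) = K_3e^(-2t)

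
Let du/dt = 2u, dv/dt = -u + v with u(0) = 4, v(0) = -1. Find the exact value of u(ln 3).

A = [[2,0],[-1,1]]; eigenvalues λ = 2, 1.
Eigenvectors: (1,-1) for λ=2, (0,1) for λ=1.
From the initial condition, c_1 = 4, c_2 = 3.
u(ln 3) = (4)(3^2)(1) + (3)(3^1)(0) = 36.

36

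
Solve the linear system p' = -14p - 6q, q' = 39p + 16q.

Coefficient matrix A = [[-14, -6], [39, 16]].
Characteristic polynomial det(A - λI) = λ^2 - 2λ + 10 = 0.
Eigenvalues λ = 1 ± 3i (complex conjugate pair).
For λ=1+3i: an eigenvector is (1,-2) - i(-1,3) = (1 + i, -2 - 3i).
A real fundamental pair from Re and Im of e^((1+3i)t)v: X_1 = e^(t)(cos(3t)·(1,-2) + sin(3t)·(-1,3)), X_2 = e^(t)(sin(3t)·(1,-2) - cos(3t)·(-1,3)).
General solution: K_1X_1 + K_2X_2.

p(t) = -K_1e^(t)sin(3t) + K_1e^(t)cos(3t) + K_2e^(t)sin(3t) + K_2e^(t)cos(3t), q(t) = 3K_1e^(t)sin(3t) - 2K_1e^(t)cos(3t) - 2K_2e^(t)sin(3t) - 3K_2e^(t)cos(3t)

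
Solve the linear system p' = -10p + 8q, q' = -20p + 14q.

p(t) = -C_1e^(2t)sin(4t) - C_1e^(2t)cos(4t) - C_2e^(2t)sin(4t) + C_2e^(2t)cos(4t), q(t) = -C_1e^(2t)sin(4t) - 2C_1e^(2t)cos(4t) - 2C_2e^(2t)sin(4t) + C_2e^(2t)cos(4t)

Coefficient matrix A = [[-10, 8], [-20, 14]].
Characteristic polynomial det(A - λI) = λ^2 - 4λ + 20 = 0.
Eigenvalues λ = 2 ± 4i (complex conjugate pair).
For λ=2+4i: an eigenvector is (-1,-2) - i(-1,-1) = (-1 + i, -2 + i).
A real fundamental pair from Re and Im of e^((2+4i)t)v: X_1 = e^(2t)(cos(4t)·(-1,-2) + sin(4t)·(-1,-1)), X_2 = e^(2t)(sin(4t)·(-1,-2) - cos(4t)·(-1,-1)).
General solution: C_1X_1 + C_2X_2.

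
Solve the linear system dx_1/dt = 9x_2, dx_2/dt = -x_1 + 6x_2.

Coefficient matrix A = [[0, 9], [-1, 6]].
Characteristic polynomial det(A - λI) = λ^2 - 6λ + 9 = 0.
Single eigenvalue λ = 3 with algebraic multiplicity 2.
Eigenvector v = (-3,-1); generalized eigenvector w with (A-λI)w=v is (-2,-1).
General solution: e^(3t)[K_1·v + K_2·(t·v + w)].

x_1(t) = -3K_1e^(3t) - 3K_2te^(3t) - 2K_2e^(3t), x_2(t) = -K_1e^(3t) - K_2te^(3t) - K_2e^(3t)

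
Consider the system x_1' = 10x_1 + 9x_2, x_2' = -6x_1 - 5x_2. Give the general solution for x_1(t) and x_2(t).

x_1(t) = -C_1e^(t) - 3C_2e^(4t), x_2(t) = C_1e^(t) + 2C_2e^(4t)

Coefficient matrix A = [[10, 9], [-6, -5]].
Characteristic polynomial det(A - λI) = λ^2 - 5λ + 4 = 0.
Eigenvalues λ = 1, 4.
For λ=1: (A-λI) row 1 is [9, 9], so an eigenvector is (-1, 1).
For λ=4: (A-λI) row 1 is [6, 9], so an eigenvector is (-3, 2).
General solution: C_1e^(t)(-1,1) + C_2e^(4t)(-3,2).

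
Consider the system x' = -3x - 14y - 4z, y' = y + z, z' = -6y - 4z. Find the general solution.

Coefficient matrix A = [[-3, -14, -4], [0, 1, 1], [0, -6, -4]].
det(A - λI) = 0 gives eigenvalues λ = -2, -1, -3.
For λ=-2: eigenvector (2,-1,3).
For λ=-1: eigenvector (-3,1,-2).
For λ=-3: eigenvector (1,0,0).
General solution: K_1e^(-2t)(2,-1,3) + K_2e^(-t)(-3,1,-2) + K_3e^(-3t)(1,0,0).

x(t) = 2K_1e^(-2t) - 3K_2e^(-t) + K_3e^(-3t), y(t) = -K_1e^(-2t) + K_2e^(-t), z(t) = 3K_1e^(-2t) - 2K_2e^(-t)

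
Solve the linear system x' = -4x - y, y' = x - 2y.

x(t) = c_1e^(-3t) + c_2te^(-3t) - 3c_2e^(-3t), y(t) = -c_1e^(-3t) - c_2te^(-3t) + 2c_2e^(-3t)

Coefficient matrix A = [[-4, -1], [1, -2]].
Characteristic polynomial det(A - λI) = λ^2 + 6λ + 9 = 0.
Single eigenvalue λ = -3 with algebraic multiplicity 2.
Eigenvector v = (1,-1); generalized eigenvector w with (A-λI)w=v is (-3,2).
General solution: e^(-3t)[c_1·v + c_2·(t·v + w)].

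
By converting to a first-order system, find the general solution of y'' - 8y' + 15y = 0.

Let x_1 = y, x_2 = y'. Then x_1' = x_2 and x_2' = -15x_1 + 8x_2.
A = [[0,1],[-15,8]]; det(A-λI) = λ^2 - 8λ + 15.
Eigenvalues λ = 5, 3 with eigenvectors (1,5), (1,3).

y(t) = C_1e^(5t) + C_2e^(3t)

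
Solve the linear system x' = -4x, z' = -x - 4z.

Coefficient matrix A = [[-4, 0], [-1, -4]].
Characteristic polynomial det(A - λI) = λ^2 + 8λ + 16 = 0.
Single eigenvalue λ = -4 with algebraic multiplicity 2.
Eigenvector v = (0,1); generalized eigenvector w with (A-λI)w=v is (-1,2).
General solution: e^(-4t)[C_1·v + C_2·(t·v + w)].

x(t) = -C_2e^(-4t), z(t) = C_1e^(-4t) + C_2te^(-4t) + 2C_2e^(-4t)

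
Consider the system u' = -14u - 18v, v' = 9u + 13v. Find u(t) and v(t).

u(t) = -2C_1e^(-5t) - C_2e^(4t), v(t) = C_1e^(-5t) + C_2e^(4t)

Coefficient matrix A = [[-14, -18], [9, 13]].
Characteristic polynomial det(A - λI) = λ^2 + λ - 20 = 0.
Eigenvalues λ = -5, 4.
For λ=-5: (A-λI) row 1 is [-9, -18], so an eigenvector is (-2, 1).
For λ=4: (A-λI) row 1 is [-18, -18], so an eigenvector is (-1, 1).
General solution: C_1e^(-5t)(-2,1) + C_2e^(4t)(-1,1).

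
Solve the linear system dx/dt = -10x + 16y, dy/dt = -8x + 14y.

Coefficient matrix A = [[-10, 16], [-8, 14]].
Characteristic polynomial det(A - λI) = λ^2 - 4λ - 12 = 0.
Eigenvalues λ = -2, 6.
For λ=-2: (A-λI) row 1 is [-8, 16], so an eigenvector is (2, 1).
For λ=6: (A-λI) row 1 is [-16, 16], so an eigenvector is (-1, -1).
General solution: K_1e^(-2t)(2,1) + K_2e^(6t)(-1,-1).

x(t) = 2K_1e^(-2t) - K_2e^(6t), y(t) = K_1e^(-2t) - K_2e^(6t)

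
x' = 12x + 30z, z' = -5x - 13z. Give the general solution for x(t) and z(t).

x(t) = -2c_1e^(-3t) + 3c_2e^(2t), z(t) = c_1e^(-3t) - c_2e^(2t)

Coefficient matrix A = [[12, 30], [-5, -13]].
Characteristic polynomial det(A - λI) = λ^2 + λ - 6 = 0.
Eigenvalues λ = -3, 2.
For λ=-3: (A-λI) row 1 is [15, 30], so an eigenvector is (-2, 1).
For λ=2: (A-λI) row 1 is [10, 30], so an eigenvector is (3, -1).
General solution: c_1e^(-3t)(-2,1) + c_2e^(2t)(3,-1).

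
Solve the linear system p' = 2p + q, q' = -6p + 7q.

p(t) = -C_1e^(4t) + C_2e^(5t), q(t) = -2C_1e^(4t) + 3C_2e^(5t)

Coefficient matrix A = [[2, 1], [-6, 7]].
Characteristic polynomial det(A - λI) = λ^2 - 9λ + 20 = 0.
Eigenvalues λ = 4, 5.
For λ=4: (A-λI) row 1 is [-2, 1], so an eigenvector is (-1, -2).
For λ=5: (A-λI) row 1 is [-3, 1], so an eigenvector is (1, 3).
General solution: C_1e^(4t)(-1,-2) + C_2e^(5t)(1,3).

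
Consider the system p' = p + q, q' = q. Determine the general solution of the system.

Coefficient matrix A = [[1, 1], [0, 1]].
Characteristic polynomial det(A - λI) = λ^2 - 2λ + 1 = 0.
Single eigenvalue λ = 1 with algebraic multiplicity 2.
Eigenvector v = (-1,0); generalized eigenvector w with (A-λI)w=v is (-3,-1).
General solution: e^(t)[C_1·v + C_2·(t·v + w)].

p(t) = -C_1e^(t) - C_2te^(t) - 3C_2e^(t), q(t) = -C_2e^(t)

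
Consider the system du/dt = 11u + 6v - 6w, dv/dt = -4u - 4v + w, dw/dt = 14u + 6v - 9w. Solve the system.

u(t) = K_1e^(-t) + 2K_3e^(2t), v(t) = -K_1e^(-t) + K_2e^(-3t) - K_3e^(2t), w(t) = K_1e^(-t) + K_2e^(-3t) + 2K_3e^(2t)

Coefficient matrix A = [[11, 6, -6], [-4, -4, 1], [14, 6, -9]].
det(A - λI) = 0 gives eigenvalues λ = -1, -3, 2.
For λ=-1: eigenvector (1,-1,1).
For λ=-3: eigenvector (0,1,1).
For λ=2: eigenvector (2,-1,2).
General solution: K_1e^(-t)(1,-1,1) + K_2e^(-3t)(0,1,1) + K_3e^(2t)(2,-1,2).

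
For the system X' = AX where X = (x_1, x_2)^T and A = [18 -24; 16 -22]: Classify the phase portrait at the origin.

A = [[18,-24],[16,-22]]; det(A-λI) = λ^2 + 4λ - 12.
λ = -6, 2: opposite signs.

saddle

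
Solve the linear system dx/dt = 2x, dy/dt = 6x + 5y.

Coefficient matrix A = [[2, 0], [6, 5]].
Characteristic polynomial det(A - λI) = λ^2 - 7λ + 10 = 0.
Eigenvalues λ = 2, 5.
For λ=2: (A-λI) row 2 is [6, 3], so an eigenvector is (-1, 2).
For λ=5: (A-λI) row 1 is [-3, 0], so an eigenvector is (0, -1).
General solution: C_1e^(2t)(-1,2) + C_2e^(5t)(0,-1).

x(t) = -C_1e^(2t), y(t) = 2C_1e^(2t) - C_2e^(5t)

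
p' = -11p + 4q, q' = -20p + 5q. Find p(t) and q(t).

Coefficient matrix A = [[-11, 4], [-20, 5]].
Characteristic polynomial det(A - λI) = λ^2 + 6λ + 25 = 0.
Eigenvalues λ = -3 ± 4i (complex conjugate pair).
For λ=-3+4i: an eigenvector is (0,-1) - i(-1,-2) = (0 + i, -1 + 2i).
A real fundamental pair from Re and Im of e^((-3+4i)t)v: X_1 = e^(-3t)(cos(4t)·(0,-1) + sin(4t)·(-1,-2)), X_2 = e^(-3t)(sin(4t)·(0,-1) - cos(4t)·(-1,-2)).
General solution: c_1X_1 + c_2X_2.

p(t) = -c_1e^(-3t)sin(4t) + c_2e^(-3t)cos(4t), q(t) = -2c_1e^(-3t)sin(4t) - c_1e^(-3t)cos(4t) - c_2e^(-3t)sin(4t) + 2c_2e^(-3t)cos(4t)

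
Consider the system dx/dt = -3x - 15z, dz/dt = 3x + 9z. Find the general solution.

x(t) = -2C_1e^(3t)sin(3t) + C_1e^(3t)cos(3t) + C_2e^(3t)sin(3t) + 2C_2e^(3t)cos(3t), z(t) = C_1e^(3t)sin(3t) - C_2e^(3t)cos(3t)

Coefficient matrix A = [[-3, -15], [3, 9]].
Characteristic polynomial det(A - λI) = λ^2 - 6λ + 18 = 0.
Eigenvalues λ = 3 ± 3i (complex conjugate pair).
For λ=3+3i: an eigenvector is (1,0) - i(-2,1) = (1 + 2i, 0 - i).
A real fundamental pair from Re and Im of e^((3+3i)t)v: X_1 = e^(3t)(cos(3t)·(1,0) + sin(3t)·(-2,1)), X_2 = e^(3t)(sin(3t)·(1,0) - cos(3t)·(-2,1)).
General solution: C_1X_1 + C_2X_2.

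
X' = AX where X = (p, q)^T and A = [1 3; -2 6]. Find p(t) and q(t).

Coefficient matrix A = [[1, 3], [-2, 6]].
Characteristic polynomial det(A - λI) = λ^2 - 7λ + 12 = 0.
Eigenvalues λ = 4, 3.
For λ=4: (A-λI) row 1 is [-3, 3], so an eigenvector is (-1, -1).
For λ=3: (A-λI) row 1 is [-2, 3], so an eigenvector is (3, 2).
General solution: K_1e^(4t)(-1,-1) + K_2e^(3t)(3,2).

p(t) = -K_1e^(4t) + 3K_2e^(3t), q(t) = -K_1e^(4t) + 2K_2e^(3t)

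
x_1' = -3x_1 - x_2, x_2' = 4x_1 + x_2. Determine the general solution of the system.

Coefficient matrix A = [[-3, -1], [4, 1]].
Characteristic polynomial det(A - λI) = λ^2 + 2λ + 1 = 0.
Single eigenvalue λ = -1 with algebraic multiplicity 2.
Eigenvector v = (1,-2); generalized eigenvector w with (A-λI)w=v is (0,-1).
General solution: e^(-t)[K_1·v + K_2·(t·v + w)].

x_1(t) = K_1e^(-t) + K_2te^(-t), x_2(t) = -2K_1e^(-t) - 2K_2te^(-t) - K_2e^(-t)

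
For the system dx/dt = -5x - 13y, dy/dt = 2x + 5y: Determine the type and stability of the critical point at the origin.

center

A = [[-5,-13],[2,5]]; det(A-λI) = λ^2 + 1.
λ = 0 ± i: zero real part.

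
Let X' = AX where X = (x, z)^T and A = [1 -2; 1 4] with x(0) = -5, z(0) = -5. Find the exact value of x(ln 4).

640

A = [[1,-2],[1,4]]; eigenvalues λ = 3, 2.
Eigenvectors: (-1,1) for λ=3, (-2,1) for λ=2.
From the initial condition, c_1 = -15, c_2 = 10.
x(ln 4) = (-15)(4^3)(-1) + (10)(4^2)(-2) = 640.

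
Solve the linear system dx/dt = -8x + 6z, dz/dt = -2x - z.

x(t) = 3K_1e^(-4t) + 2K_2e^(-5t), z(t) = 2K_1e^(-4t) + K_2e^(-5t)

Coefficient matrix A = [[-8, 6], [-2, -1]].
Characteristic polynomial det(A - λI) = λ^2 + 9λ + 20 = 0.
Eigenvalues λ = -4, -5.
For λ=-4: (A-λI) row 1 is [-4, 6], so an eigenvector is (3, 2).
For λ=-5: (A-λI) row 1 is [-3, 6], so an eigenvector is (2, 1).
General solution: K_1e^(-4t)(3,2) + K_2e^(-5t)(2,1).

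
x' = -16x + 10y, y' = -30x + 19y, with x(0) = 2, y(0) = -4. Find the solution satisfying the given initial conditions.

Coefficient matrix A = [[-16, 10], [-30, 19]].
Characteristic polynomial det(A - λI) = λ^2 - 3λ - 4 = 0.
Eigenvalues λ = -1, 4.
For λ=-1: (A-λI) row 1 is [-15, 10], so an eigenvector is (-2, -3).
For λ=4: (A-λI) row 1 is [-20, 10], so an eigenvector is (1, 2).
General solution: K_1e^(-t)(-2,-3) + K_2e^(4t)(1,2).
Applying x(0)=2, y(0)=-4 gives K_1=-8, K_2=-14.

x(t) = -14e^(4t) + 16e^(-t), y(t) = -28e^(4t) + 24e^(-t)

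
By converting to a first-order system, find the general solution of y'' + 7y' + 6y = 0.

y(t) = c_1e^(-6t) + c_2e^(-t)

Let x_1 = y, x_2 = y'. Then x_1' = x_2 and x_2' = -6x_1 - 7x_2.
A = [[0,1],[-6,-7]]; det(A-λI) = λ^2 + 7λ + 6.
Eigenvalues λ = -6, -1 with eigenvectors (1,-6), (1,-1).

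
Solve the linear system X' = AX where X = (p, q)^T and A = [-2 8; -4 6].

Coefficient matrix A = [[-2, 8], [-4, 6]].
Characteristic polynomial det(A - λI) = λ^2 - 4λ + 20 = 0.
Eigenvalues λ = 2 ± 4i (complex conjugate pair).
For λ=2+4i: an eigenvector is (1,0) - i(-1,-1) = (1 + i, 0 + i).
A real fundamental pair from Re and Im of e^((2+4i)t)v: X_1 = e^(2t)(cos(4t)·(1,0) + sin(4t)·(-1,-1)), X_2 = e^(2t)(sin(4t)·(1,0) - cos(4t)·(-1,-1)).
General solution: K_1X_1 + K_2X_2.

p(t) = -K_1e^(2t)sin(4t) + K_1e^(2t)cos(4t) + K_2e^(2t)sin(4t) + K_2e^(2t)cos(4t), q(t) = -K_1e^(2t)sin(4t) + K_2e^(2t)cos(4t)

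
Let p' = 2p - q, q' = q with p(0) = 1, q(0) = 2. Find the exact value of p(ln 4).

-8

A = [[2,-1],[0,1]]; eigenvalues λ = 2, 1.
Eigenvectors: (1,0) for λ=2, (-1,-1) for λ=1.
From the initial condition, c_1 = -1, c_2 = -2.
p(ln 4) = (-1)(4^2)(1) + (-2)(4^1)(-1) = -8.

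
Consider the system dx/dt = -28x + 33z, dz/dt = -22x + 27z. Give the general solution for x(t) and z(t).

Coefficient matrix A = [[-28, 33], [-22, 27]].
Characteristic polynomial det(A - λI) = λ^2 + λ - 30 = 0.
Eigenvalues λ = 5, -6.
For λ=5: (A-λI) row 1 is [-33, 33], so an eigenvector is (1, 1).
For λ=-6: (A-λI) row 1 is [-22, 33], so an eigenvector is (3, 2).
General solution: K_1e^(5t)(1,1) + K_2e^(-6t)(3,2).

x(t) = K_1e^(5t) + 3K_2e^(-6t), z(t) = K_1e^(5t) + 2K_2e^(-6t)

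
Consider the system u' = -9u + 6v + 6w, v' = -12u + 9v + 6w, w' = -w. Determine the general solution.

u(t) = -K_1e^(3t) + K_2e^(-3t) + 3K_3e^(-t), v(t) = -2K_1e^(3t) + K_2e^(-3t) + 3K_3e^(-t), w(t) = K_3e^(-t)

Coefficient matrix A = [[-9, 6, 6], [-12, 9, 6], [0, 0, -1]].
det(A - λI) = 0 gives eigenvalues λ = 3, -3, -1.
For λ=3: eigenvector (-1,-2,0).
For λ=-3: eigenvector (1,1,0).
For λ=-1: eigenvector (3,3,1).
General solution: K_1e^(3t)(-1,-2,0) + K_2e^(-3t)(1,1,0) + K_3e^(-t)(3,3,1).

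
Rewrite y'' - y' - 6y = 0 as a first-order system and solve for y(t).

Let x_1 = y, x_2 = y'. Then x_1' = x_2 and x_2' = 6x_1 + x_2.
A = [[0,1],[6,1]]; det(A-λI) = λ^2 - λ - 6.
Eigenvalues λ = -2, 3 with eigenvectors (1,-2), (1,3).

y(t) = C_1e^(-2t) + C_2e^(3t)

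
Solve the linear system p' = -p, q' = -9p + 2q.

p(t) = K_2e^(-t), q(t) = -K_1e^(2t) + 3K_2e^(-t)

Coefficient matrix A = [[-1, 0], [-9, 2]].
Characteristic polynomial det(A - λI) = λ^2 - λ - 2 = 0.
Eigenvalues λ = 2, -1.
For λ=2: (A-λI) row 1 is [-3, 0], so an eigenvector is (0, -1).
For λ=-1: (A-λI) row 2 is [-9, 3], so an eigenvector is (1, 3).
General solution: K_1e^(2t)(0,-1) + K_2e^(-t)(1,3).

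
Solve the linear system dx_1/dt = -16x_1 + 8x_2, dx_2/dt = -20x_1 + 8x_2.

x_1(t) = c_1e^(-4t)sin(4t) - c_1e^(-4t)cos(4t) - c_2e^(-4t)sin(4t) - c_2e^(-4t)cos(4t), x_2(t) = 2c_1e^(-4t)sin(4t) - c_1e^(-4t)cos(4t) - c_2e^(-4t)sin(4t) - 2c_2e^(-4t)cos(4t)

Coefficient matrix A = [[-16, 8], [-20, 8]].
Characteristic polynomial det(A - λI) = λ^2 + 8λ + 32 = 0.
Eigenvalues λ = -4 ± 4i (complex conjugate pair).
For λ=-4+4i: an eigenvector is (-1,-1) - i(1,2) = (-1 - i, -1 - 2i).
A real fundamental pair from Re and Im of e^((-4+4i)t)v: X_1 = e^(-4t)(cos(4t)·(-1,-1) + sin(4t)·(1,2)), X_2 = e^(-4t)(sin(4t)·(-1,-1) - cos(4t)·(1,2)).
General solution: c_1X_1 + c_2X_2.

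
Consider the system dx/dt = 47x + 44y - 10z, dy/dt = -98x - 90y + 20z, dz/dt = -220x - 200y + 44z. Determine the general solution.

Coefficient matrix A = [[47, 44, -10], [-98, -90, 20], [-220, -200, 44]].
det(A - λI) = 0 gives eigenvalues λ = 4, -2, -1.
For λ=4: eigenvector (-2,4,9).
For λ=-2: eigenvector (-4,9,20).
For λ=-1: eigenvector (1,-2,-4).
General solution: C_1e^(4t)(-2,4,9) + C_2e^(-2t)(-4,9,20) + C_3e^(-t)(1,-2,-4).

x(t) = -2C_1e^(4t) - 4C_2e^(-2t) + C_3e^(-t), y(t) = 4C_1e^(4t) + 9C_2e^(-2t) - 2C_3e^(-t), z(t) = 9C_1e^(4t) + 20C_2e^(-2t) - 4C_3e^(-t)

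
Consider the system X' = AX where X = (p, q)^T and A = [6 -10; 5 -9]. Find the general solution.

p(t) = -K_1e^(-4t) + 2K_2e^(t), q(t) = -K_1e^(-4t) + K_2e^(t)

Coefficient matrix A = [[6, -10], [5, -9]].
Characteristic polynomial det(A - λI) = λ^2 + 3λ - 4 = 0.
Eigenvalues λ = -4, 1.
For λ=-4: (A-λI) row 1 is [10, -10], so an eigenvector is (-1, -1).
For λ=1: (A-λI) row 1 is [5, -10], so an eigenvector is (2, 1).
General solution: K_1e^(-4t)(-1,-1) + K_2e^(t)(2,1).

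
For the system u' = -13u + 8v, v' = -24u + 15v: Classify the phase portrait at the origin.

saddle

A = [[-13,8],[-24,15]]; det(A-λI) = λ^2 - 2λ - 3.
λ = -1, 3: opposite signs.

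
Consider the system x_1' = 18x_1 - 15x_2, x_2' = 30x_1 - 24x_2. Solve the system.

Coefficient matrix A = [[18, -15], [30, -24]].
Characteristic polynomial det(A - λI) = λ^2 + 6λ + 18 = 0.
Eigenvalues λ = -3 ± 3i (complex conjugate pair).
For λ=-3+3i: an eigenvector is (-1,-1) - i(-2,-3) = (-1 + 2i, -1 + 3i).
A real fundamental pair from Re and Im of e^((-3+3i)t)v: X_1 = e^(-3t)(cos(3t)·(-1,-1) + sin(3t)·(-2,-3)), X_2 = e^(-3t)(sin(3t)·(-1,-1) - cos(3t)·(-2,-3)).
General solution: C_1X_1 + C_2X_2.

x_1(t) = -2C_1e^(-3t)sin(3t) - C_1e^(-3t)cos(3t) - C_2e^(-3t)sin(3t) + 2C_2e^(-3t)cos(3t), x_2(t) = -3C_1e^(-3t)sin(3t) - C_1e^(-3t)cos(3t) - C_2e^(-3t)sin(3t) + 3C_2e^(-3t)cos(3t)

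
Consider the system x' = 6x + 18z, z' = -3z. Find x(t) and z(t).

x(t) = C_1e^(6t) + 2C_2e^(-3t), z(t) = -C_2e^(-3t)

Coefficient matrix A = [[6, 18], [0, -3]].
Characteristic polynomial det(A - λI) = λ^2 - 3λ - 18 = 0.
Eigenvalues λ = 6, -3.
For λ=6: (A-λI) row 1 is [0, 18], so an eigenvector is (1, 0).
For λ=-3: (A-λI) row 1 is [9, 18], so an eigenvector is (2, -1).
General solution: C_1e^(6t)(1,0) + C_2e^(-3t)(2,-1).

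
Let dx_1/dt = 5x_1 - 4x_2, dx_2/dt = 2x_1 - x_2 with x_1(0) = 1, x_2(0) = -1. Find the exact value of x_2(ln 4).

116

A = [[5,-4],[2,-1]]; eigenvalues λ = 1, 3.
Eigenvectors: (-1,-1) for λ=1, (2,1) for λ=3.
From the initial condition, c_1 = 3, c_2 = 2.
x_2(ln 4) = (3)(4^1)(-1) + (2)(4^3)(1) = 116.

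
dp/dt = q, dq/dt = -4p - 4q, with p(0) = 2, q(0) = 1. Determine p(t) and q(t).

Coefficient matrix A = [[0, 1], [-4, -4]].
Characteristic polynomial det(A - λI) = λ^2 + 4λ + 4 = 0.
Single eigenvalue λ = -2 with algebraic multiplicity 2.
Eigenvector v = (-1,2); generalized eigenvector w with (A-λI)w=v is (-2,3).
General solution: e^(-2t)[c_1·v + c_2·(t·v + w)].
Applying p(0)=2, q(0)=1 gives c_1=8, c_2=-5.

p(t) = 5te^(-2t) + 2e^(-2t), q(t) = -10te^(-2t) + e^(-2t)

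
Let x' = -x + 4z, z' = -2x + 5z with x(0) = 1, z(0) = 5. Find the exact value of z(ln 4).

560

A = [[-1,4],[-2,5]]; eigenvalues λ = 1, 3.
Eigenvectors: (2,1) for λ=1, (1,1) for λ=3.
From the initial condition, c_1 = -4, c_2 = 9.
z(ln 4) = (-4)(4^1)(1) + (9)(4^3)(1) = 560.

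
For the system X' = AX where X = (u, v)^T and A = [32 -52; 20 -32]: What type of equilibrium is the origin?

A = [[32,-52],[20,-32]]; det(A-λI) = λ^2 + 16.
λ = 0 ± 4i: zero real part.

center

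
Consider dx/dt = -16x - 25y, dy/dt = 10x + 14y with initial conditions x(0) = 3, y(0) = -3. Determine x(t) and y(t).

Coefficient matrix A = [[-16, -25], [10, 14]].
Characteristic polynomial det(A - λI) = λ^2 + 2λ + 26 = 0.
Eigenvalues λ = -1 ± 5i (complex conjugate pair).
For λ=-1+5i: an eigenvector is (2,-1) - i(-1,1) = (2 + i, -1 - i).
A real fundamental pair from Re and Im of e^((-1+5i)t)v: X_1 = e^(-t)(cos(5t)·(2,-1) + sin(5t)·(-1,1)), X_2 = e^(-t)(sin(5t)·(2,-1) - cos(5t)·(-1,1)).
General solution: c_1X_1 + c_2X_2.
Applying x(0)=3, y(0)=-3 gives c_1=0, c_2=3.

x(t) = 6e^(-t)sin(5t) + 3e^(-t)cos(5t), y(t) = -3e^(-t)sin(5t) - 3e^(-t)cos(5t)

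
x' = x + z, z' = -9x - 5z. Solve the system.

Coefficient matrix A = [[1, 1], [-9, -5]].
Characteristic polynomial det(A - λI) = λ^2 + 4λ + 4 = 0.
Single eigenvalue λ = -2 with algebraic multiplicity 2.
Eigenvector v = (-1,3); generalized eigenvector w with (A-λI)w=v is (0,-1).
General solution: e^(-2t)[K_1·v + K_2·(t·v + w)].

x(t) = -K_1e^(-2t) - K_2te^(-2t), z(t) = 3K_1e^(-2t) + 3K_2te^(-2t) - K_2e^(-2t)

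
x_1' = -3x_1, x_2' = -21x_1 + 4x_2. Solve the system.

x_1(t) = -c_1e^(-3t), x_2(t) = -3c_1e^(-3t) - c_2e^(4t)

Coefficient matrix A = [[-3, 0], [-21, 4]].
Characteristic polynomial det(A - λI) = λ^2 - λ - 12 = 0.
Eigenvalues λ = -3, 4.
For λ=-3: (A-λI) row 2 is [-21, 7], so an eigenvector is (-1, -3).
For λ=4: (A-λI) row 1 is [-7, 0], so an eigenvector is (0, -1).
General solution: c_1e^(-3t)(-1,-3) + c_2e^(4t)(0,-1).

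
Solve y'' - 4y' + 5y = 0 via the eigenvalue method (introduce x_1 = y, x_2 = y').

y(t) = c_1e^(2t)cos(t) + c_2e^(2t)sin(t)

Let x_1 = y, x_2 = y'. Then x_1' = x_2 and x_2' = -5x_1 + 4x_2.
A = [[0,1],[-5,4]]; det(A-λI) = λ^2 - 4λ + 5.
Eigenvalues λ = 2 ± i.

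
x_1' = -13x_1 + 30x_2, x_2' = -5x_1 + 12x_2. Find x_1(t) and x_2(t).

Coefficient matrix A = [[-13, 30], [-5, 12]].
Characteristic polynomial det(A - λI) = λ^2 + λ - 6 = 0.
Eigenvalues λ = -3, 2.
For λ=-3: (A-λI) row 1 is [-10, 30], so an eigenvector is (3, 1).
For λ=2: (A-λI) row 1 is [-15, 30], so an eigenvector is (-2, -1).
General solution: K_1e^(-3t)(3,1) + K_2e^(2t)(-2,-1).

x_1(t) = 3K_1e^(-3t) - 2K_2e^(2t), x_2(t) = K_1e^(-3t) - K_2e^(2t)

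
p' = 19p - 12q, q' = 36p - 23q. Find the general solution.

p(t) = 2C_1e^(t) + C_2e^(-5t), q(t) = 3C_1e^(t) + 2C_2e^(-5t)

Coefficient matrix A = [[19, -12], [36, -23]].
Characteristic polynomial det(A - λI) = λ^2 + 4λ - 5 = 0.
Eigenvalues λ = 1, -5.
For λ=1: (A-λI) row 1 is [18, -12], so an eigenvector is (2, 3).
For λ=-5: (A-λI) row 1 is [24, -12], so an eigenvector is (1, 2).
General solution: C_1e^(t)(2,3) + C_2e^(-5t)(1,2).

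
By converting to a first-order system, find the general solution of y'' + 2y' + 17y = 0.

y(t) = c_1e^(-t)cos(4t) + c_2e^(-t)sin(4t)

Let x_1 = y, x_2 = y'. Then x_1' = x_2 and x_2' = -17x_1 - 2x_2.
A = [[0,1],[-17,-2]]; det(A-λI) = λ^2 + 2λ + 17.
Eigenvalues λ = -1 ± 4i.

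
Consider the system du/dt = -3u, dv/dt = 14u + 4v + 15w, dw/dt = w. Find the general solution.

Coefficient matrix A = [[-3, 0, 0], [14, 4, 15], [0, 0, 1]].
det(A - λI) = 0 gives eigenvalues λ = 4, -3, 1.
For λ=4: eigenvector (0,1,0).
For λ=-3: eigenvector (1,-2,0).
For λ=1: eigenvector (0,-5,1).
General solution: c_1e^(4t)(0,1,0) + c_2e^(-3t)(1,-2,0) + c_3e^(t)(0,-5,1).

u(t) = c_2e^(-3t), v(t) = c_1e^(4t) - 2c_2e^(-3t) - 5c_3e^(t), w(t) = c_3e^(t)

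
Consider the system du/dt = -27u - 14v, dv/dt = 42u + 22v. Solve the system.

Coefficient matrix A = [[-27, -14], [42, 22]].
Characteristic polynomial det(A - λI) = λ^2 + 5λ - 6 = 0.
Eigenvalues λ = 1, -6.
For λ=1: (A-λI) row 1 is [-28, -14], so an eigenvector is (1, -2).
For λ=-6: (A-λI) row 1 is [-21, -14], so an eigenvector is (2, -3).
General solution: c_1e^(t)(1,-2) + c_2e^(-6t)(2,-3).

u(t) = c_1e^(t) + 2c_2e^(-6t), v(t) = -2c_1e^(t) - 3c_2e^(-6t)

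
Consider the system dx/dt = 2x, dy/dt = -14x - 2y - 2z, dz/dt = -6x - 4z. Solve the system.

Coefficient matrix A = [[2, 0, 0], [-14, -2, -2], [-6, 0, -4]].
det(A - λI) = 0 gives eigenvalues λ = -2, 2, -4.
For λ=-2: eigenvector (0,1,0).
For λ=2: eigenvector (1,-3,-1).
For λ=-4: eigenvector (0,1,1).
General solution: c_1e^(-2t)(0,1,0) + c_2e^(2t)(1,-3,-1) + c_3e^(-4t)(0,1,1).

x(t) = c_2e^(2t), y(t) = c_1e^(-2t) - 3c_2e^(2t) + c_3e^(-4t), z(t) = -c_2e^(2t) + c_3e^(-4t)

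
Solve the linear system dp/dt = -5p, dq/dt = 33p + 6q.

Coefficient matrix A = [[-5, 0], [33, 6]].
Characteristic polynomial det(A - λI) = λ^2 - λ - 30 = 0.
Eigenvalues λ = -5, 6.
For λ=-5: (A-λI) row 2 is [33, 11], so an eigenvector is (-1, 3).
For λ=6: (A-λI) row 1 is [-11, 0], so an eigenvector is (0, 1).
General solution: c_1e^(-5t)(-1,3) + c_2e^(6t)(0,1).

p(t) = -c_1e^(-5t), q(t) = 3c_1e^(-5t) + c_2e^(6t)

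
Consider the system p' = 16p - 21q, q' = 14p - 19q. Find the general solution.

p(t) = -C_1e^(-5t) + 3C_2e^(2t), q(t) = -C_1e^(-5t) + 2C_2e^(2t)

Coefficient matrix A = [[16, -21], [14, -19]].
Characteristic polynomial det(A - λI) = λ^2 + 3λ - 10 = 0.
Eigenvalues λ = -5, 2.
For λ=-5: (A-λI) row 1 is [21, -21], so an eigenvector is (-1, -1).
For λ=2: (A-λI) row 1 is [14, -21], so an eigenvector is (3, 2).
General solution: C_1e^(-5t)(-1,-1) + C_2e^(2t)(3,2).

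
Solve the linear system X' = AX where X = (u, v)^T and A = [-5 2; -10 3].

Coefficient matrix A = [[-5, 2], [-10, 3]].
Characteristic polynomial det(A - λI) = λ^2 + 2λ + 5 = 0.
Eigenvalues λ = -1 ± 2i (complex conjugate pair).
For λ=-1+2i: an eigenvector is (0,1) - i(1,2) = (0 - i, 1 - 2i).
A real fundamental pair from Re and Im of e^((-1+2i)t)v: X_1 = e^(-t)(cos(2t)·(0,1) + sin(2t)·(1,2)), X_2 = e^(-t)(sin(2t)·(0,1) - cos(2t)·(1,2)).
General solution: C_1X_1 + C_2X_2.

u(t) = C_1e^(-t)sin(2t) - C_2e^(-t)cos(2t), v(t) = 2C_1e^(-t)sin(2t) + C_1e^(-t)cos(2t) + C_2e^(-t)sin(2t) - 2C_2e^(-t)cos(2t)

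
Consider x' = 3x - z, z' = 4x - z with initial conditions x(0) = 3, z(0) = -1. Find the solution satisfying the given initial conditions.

x(t) = 7te^(t) + 3e^(t), z(t) = 14te^(t) - e^(t)

Coefficient matrix A = [[3, -1], [4, -1]].
Characteristic polynomial det(A - λI) = λ^2 - 2λ + 1 = 0.
Single eigenvalue λ = 1 with algebraic multiplicity 2.
Eigenvector v = (1,2); generalized eigenvector w with (A-λI)w=v is (1,1).
General solution: e^(t)[C_1·v + C_2·(t·v + w)].
Applying x(0)=3, z(0)=-1 gives C_1=-4, C_2=7.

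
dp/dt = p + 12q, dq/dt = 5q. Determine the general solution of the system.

p(t) = -C_1e^(t) - 3C_2e^(5t), q(t) = -C_2e^(5t)

Coefficient matrix A = [[1, 12], [0, 5]].
Characteristic polynomial det(A - λI) = λ^2 - 6λ + 5 = 0.
Eigenvalues λ = 1, 5.
For λ=1: (A-λI) row 1 is [0, 12], so an eigenvector is (-1, 0).
For λ=5: (A-λI) row 1 is [-4, 12], so an eigenvector is (-3, -1).
General solution: C_1e^(t)(-1,0) + C_2e^(5t)(-3,-1).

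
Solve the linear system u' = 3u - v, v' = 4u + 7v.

Coefficient matrix A = [[3, -1], [4, 7]].
Characteristic polynomial det(A - λI) = λ^2 - 10λ + 25 = 0.
Single eigenvalue λ = 5 with algebraic multiplicity 2.
Eigenvector v = (1,-2); generalized eigenvector w with (A-λI)w=v is (-2,3).
General solution: e^(5t)[c_1·v + c_2·(t·v + w)].

u(t) = c_1e^(5t) + c_2te^(5t) - 2c_2e^(5t), v(t) = -2c_1e^(5t) - 2c_2te^(5t) + 3c_2e^(5t)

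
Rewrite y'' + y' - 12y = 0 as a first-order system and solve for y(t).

y(t) = c_1e^(-4t) + c_2e^(3t)

Let x_1 = y, x_2 = y'. Then x_1' = x_2 and x_2' = 12x_1 - x_2.
A = [[0,1],[12,-1]]; det(A-λI) = λ^2 + λ - 12.
Eigenvalues λ = -4, 3 with eigenvectors (1,-4), (1,3).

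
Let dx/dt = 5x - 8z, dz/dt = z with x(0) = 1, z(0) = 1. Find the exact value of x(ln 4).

A = [[5,-8],[0,1]]; eigenvalues λ = 1, 5.
Eigenvectors: (-2,-1) for λ=1, (-1,0) for λ=5.
From the initial condition, c_1 = -1, c_2 = 1.
x(ln 4) = (-1)(4^1)(-2) + (1)(4^5)(-1) = -1016.

-1016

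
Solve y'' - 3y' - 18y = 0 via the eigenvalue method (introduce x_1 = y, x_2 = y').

Let x_1 = y, x_2 = y'. Then x_1' = x_2 and x_2' = 18x_1 + 3x_2.
A = [[0,1],[18,3]]; det(A-λI) = λ^2 - 3λ - 18.
Eigenvalues λ = 6, -3 with eigenvectors (1,6), (1,-3).

y(t) = K_1e^(6t) + K_2e^(-3t)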